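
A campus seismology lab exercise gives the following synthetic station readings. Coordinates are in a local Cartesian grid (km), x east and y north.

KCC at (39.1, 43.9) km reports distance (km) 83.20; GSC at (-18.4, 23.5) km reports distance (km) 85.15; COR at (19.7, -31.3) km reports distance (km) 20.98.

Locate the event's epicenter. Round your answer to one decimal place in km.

39.1 km east, -39.3 km north

Circle about each station: (x − 39.1)² + (y − 43.9)² = 83.20²; (x + 18.4)² + (y − 23.5)² = 85.15²; (x − 19.7)² + (y + 31.3)² = 20.98².
Subtracting pairs of circle equations eliminates x²+y² and gives linear equations (the radical axes):
-115.0 x − 40.8 y = -2893.49
-38.8 x − 150.4 y = 4393.84
Solving the 2×2 system: x ≈ 39.1, y ≈ -39.3 km.
Check against KCC (with the unrounded x, y): √((x − 39.1)²+(y − 43.9)²) = 83.20 ≈ 83.20 km. ✓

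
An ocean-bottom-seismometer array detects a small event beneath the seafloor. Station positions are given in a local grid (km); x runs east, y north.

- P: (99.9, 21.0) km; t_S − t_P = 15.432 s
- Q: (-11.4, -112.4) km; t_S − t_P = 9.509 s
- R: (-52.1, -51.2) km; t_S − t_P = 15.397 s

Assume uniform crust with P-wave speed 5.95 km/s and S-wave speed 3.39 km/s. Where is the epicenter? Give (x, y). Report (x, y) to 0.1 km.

x ≈ 61.3 km, y ≈ -94.3 km

Distance from S−P lag: d = Δt · v_P v_S / (v_P − v_S) = Δt · (5.95·3.39)/(5.95−3.39) ≈ 7.8791·Δt.
So d_P = 121.59, d_Q = 74.92, d_R = 121.31 km.
Circle about each station: (x − 99.9)² + (y − 21.0)² = 121.59²; (x + 11.4)² + (y + 112.4)² = 74.92²; (x + 52.1)² + (y + 51.2)² = 121.31².
Subtracting the P equation from the Q and R equations removes the quadratic terms:
-222.6 x − 266.8 y = 11513.83
-304.0 x − 144.4 y = -5017.15
Solving the 2×2 system: x ≈ 61.3, y ≈ -94.3 km.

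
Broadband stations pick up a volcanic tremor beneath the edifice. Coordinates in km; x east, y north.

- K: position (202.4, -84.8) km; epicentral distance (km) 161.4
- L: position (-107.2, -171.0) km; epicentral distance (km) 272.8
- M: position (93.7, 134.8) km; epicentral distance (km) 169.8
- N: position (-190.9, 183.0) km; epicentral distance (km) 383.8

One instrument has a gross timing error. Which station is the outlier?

Solve using three stations at a time. Using L, M, N (subtract circle equations pairwise → linear system) gives (x, y) ≈ (127.3, -31.6).
Distances from that point to each station vs reported:
  K: calculated 92.1 vs reported 161.4 → residual 69.3 km
  L: calculated 272.8 vs reported 272.8 → residual 0.0 km
  M: calculated 169.8 vs reported 169.8 → residual 0.0 km
  N: calculated 383.8 vs reported 383.8 → residual 0.0 km
L, M, N are mutually consistent (residuals ≈ 0); K is off by 69.3 km.

K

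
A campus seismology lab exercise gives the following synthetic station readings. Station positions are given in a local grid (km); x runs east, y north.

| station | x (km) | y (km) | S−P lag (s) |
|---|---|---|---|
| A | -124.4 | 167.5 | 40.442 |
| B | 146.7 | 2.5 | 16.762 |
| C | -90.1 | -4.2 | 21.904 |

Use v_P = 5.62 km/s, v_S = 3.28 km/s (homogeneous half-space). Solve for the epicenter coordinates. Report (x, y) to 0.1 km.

Distance from S−P lag: d = Δt · v_P v_S / (v_P − v_S) = Δt · (5.62·3.28)/(5.62−3.28) ≈ 7.8776·Δt.
So d_A = 318.59, d_B = 132.04, d_C = 172.55 km.
Circle about each station: (x + 124.4)² + (y − 167.5)² = 318.59²; (x − 146.7)² + (y − 2.5)² = 132.04²; (x + 90.1)² + (y + 4.2)² = 172.55².
Subtracting pairs of circle equations eliminates x²+y² and gives linear equations (the radical axes):
542.2 x − 330.0 y = 62060.56
68.6 x − 343.4 y = 36330.13
Solving the 2×2 system: x ≈ 57.0, y ≈ -94.4 km.

(57.0, -94.4)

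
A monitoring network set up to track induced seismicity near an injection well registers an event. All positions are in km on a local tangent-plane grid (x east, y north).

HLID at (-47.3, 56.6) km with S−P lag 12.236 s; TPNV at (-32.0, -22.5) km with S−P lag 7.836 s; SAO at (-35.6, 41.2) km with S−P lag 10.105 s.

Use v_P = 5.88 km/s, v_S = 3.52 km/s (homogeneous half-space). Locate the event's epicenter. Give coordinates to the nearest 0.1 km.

Distance from S−P lag: d = Δt · v_P v_S / (v_P − v_S) = Δt · (5.88·3.52)/(5.88−3.52) ≈ 8.7702·Δt.
So d_HLID = 107.31, d_TPNV = 68.72, d_SAO = 88.62 km.
Circle about each station: (x + 47.3)² + (y − 56.6)² = 107.31²; (x + 32.0)² + (y + 22.5)² = 68.72²; (x + 35.6)² + (y − 41.2)² = 88.62².
Subtracting the HLID equation from the TPNV and SAO equations removes the quadratic terms:
30.6 x − 158.2 y = 2882.40
23.4 x − 30.8 y = 1185.88
Solving the 2×2 system: x ≈ 35.8, y ≈ -11.3 km.

(35.8, -11.3)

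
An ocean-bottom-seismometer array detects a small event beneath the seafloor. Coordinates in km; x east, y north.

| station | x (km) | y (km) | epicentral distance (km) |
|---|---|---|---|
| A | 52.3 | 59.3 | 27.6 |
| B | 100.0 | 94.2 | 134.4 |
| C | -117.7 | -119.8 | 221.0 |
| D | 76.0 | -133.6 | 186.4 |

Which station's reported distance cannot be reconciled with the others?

Solve using three stations at a time. Using A, C, D (subtract circle equations pairwise → linear system) gives (x, y) ≈ (27.9, 46.5).
Distances from that point to each station vs reported:
  A: calculated 27.6 vs reported 27.6 → residual 0.0 km
  B: calculated 86.5 vs reported 134.4 → residual 47.9 km
  C: calculated 221.0 vs reported 221.0 → residual 0.0 km
  D: calculated 186.4 vs reported 186.4 → residual 0.0 km
A, C, D are mutually consistent (residuals ≈ 0); B is off by 47.9 km.

B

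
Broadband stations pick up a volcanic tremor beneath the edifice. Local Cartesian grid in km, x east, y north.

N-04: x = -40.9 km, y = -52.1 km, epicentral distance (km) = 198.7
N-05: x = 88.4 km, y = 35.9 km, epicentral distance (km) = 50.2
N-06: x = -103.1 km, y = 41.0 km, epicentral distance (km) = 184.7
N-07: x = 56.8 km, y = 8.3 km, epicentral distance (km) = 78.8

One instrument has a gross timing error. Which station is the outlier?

N-04

Solve using three stations at a time. Using N-05, N-06, N-07 (subtract circle equations pairwise → linear system) gives (x, y) ≈ (76.4, 84.6).
Distances from that point to each station vs reported:
  N-04: calculated 180.1 vs reported 198.7 → residual 18.6 km
  N-05: calculated 50.2 vs reported 50.2 → residual 0.0 km
  N-06: calculated 184.7 vs reported 184.7 → residual 0.0 km
  N-07: calculated 78.8 vs reported 78.8 → residual 0.0 km
N-05, N-06, N-07 are mutually consistent (residuals ≈ 0); N-04 is off by 18.6 km.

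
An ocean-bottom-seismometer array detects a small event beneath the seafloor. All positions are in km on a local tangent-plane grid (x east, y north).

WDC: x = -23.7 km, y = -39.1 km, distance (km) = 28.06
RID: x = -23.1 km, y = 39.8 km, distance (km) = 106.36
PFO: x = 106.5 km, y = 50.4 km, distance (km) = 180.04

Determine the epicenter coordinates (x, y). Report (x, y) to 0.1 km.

-30.6 km east, -66.3 km north

Circle about each station: (x + 23.7)² + (y + 39.1)² = 28.06²; (x + 23.1)² + (y − 39.8)² = 106.36²; (x − 106.5)² + (y − 50.4)² = 180.04².
Subtracting pairs of circle equations eliminates x²+y² and gives linear equations (the radical axes):
1.2 x + 157.8 y = -10497.94
260.4 x + 179.0 y = -19835.13
Solving the 2×2 system: x ≈ -30.6, y ≈ -66.3 km.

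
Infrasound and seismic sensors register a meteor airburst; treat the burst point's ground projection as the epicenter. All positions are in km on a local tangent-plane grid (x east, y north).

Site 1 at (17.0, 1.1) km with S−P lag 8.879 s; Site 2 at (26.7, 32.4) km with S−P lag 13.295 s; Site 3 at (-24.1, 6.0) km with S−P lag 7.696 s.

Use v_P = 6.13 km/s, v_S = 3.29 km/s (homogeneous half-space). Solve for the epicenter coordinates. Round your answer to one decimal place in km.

Distance from S−P lag: d = Δt · v_P v_S / (v_P − v_S) = Δt · (6.13·3.29)/(6.13−3.29) ≈ 7.1013·Δt.
So d_Site 1 = 63.05, d_Site 2 = 94.41, d_Site 3 = 54.65 km.
Circle about each station: (x − 17.0)² + (y − 1.1)² = 63.05²; (x − 26.7)² + (y − 32.4)² = 94.41²; (x + 24.1)² + (y − 6.0)² = 54.65².
Subtracting the Site 1 equation from the Site 2 and Site 3 equations removes the quadratic terms:
19.4 x + 62.6 y = -3465.51
-82.2 x + 9.8 y = 1315.28
Solving the 2×2 system: x ≈ -21.8, y ≈ -48.6 km.
Check against Site 1 (with the unrounded x, y): √((x − 17.0)²+(y − 1.1)²) = 63.05 ≈ 63.05 km. ✓

x ≈ -21.8 km, y ≈ -48.6 km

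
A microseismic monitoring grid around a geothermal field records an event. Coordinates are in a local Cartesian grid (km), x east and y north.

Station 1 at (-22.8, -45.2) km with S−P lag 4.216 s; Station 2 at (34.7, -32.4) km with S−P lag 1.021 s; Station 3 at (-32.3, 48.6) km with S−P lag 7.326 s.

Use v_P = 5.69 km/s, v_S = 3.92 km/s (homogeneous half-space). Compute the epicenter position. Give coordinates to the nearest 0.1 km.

(25.6, -23.3)

Distance from S−P lag: d = Δt · v_P v_S / (v_P − v_S) = Δt · (5.69·3.92)/(5.69−3.92) ≈ 12.6016·Δt.
So d_Station 1 = 53.13, d_Station 2 = 12.87, d_Station 3 = 92.32 km.
Circle about each station: (x + 22.8)² + (y + 45.2)² = 53.13²; (x − 34.7)² + (y + 32.4)² = 12.87²; (x + 32.3)² + (y − 48.6)² = 92.32².
Subtracting pairs of circle equations eliminates x²+y² and gives linear equations (the radical axes):
115.0 x + 25.6 y = 2348.13
-19.0 x + 187.6 y = -4857.82
Solving the 2×2 system: x ≈ 25.6, y ≈ -23.3 km.
Check against Station 1 (with the unrounded x, y): √((x + 22.8)²+(y + 45.2)²) = 53.13 ≈ 53.13 km. ✓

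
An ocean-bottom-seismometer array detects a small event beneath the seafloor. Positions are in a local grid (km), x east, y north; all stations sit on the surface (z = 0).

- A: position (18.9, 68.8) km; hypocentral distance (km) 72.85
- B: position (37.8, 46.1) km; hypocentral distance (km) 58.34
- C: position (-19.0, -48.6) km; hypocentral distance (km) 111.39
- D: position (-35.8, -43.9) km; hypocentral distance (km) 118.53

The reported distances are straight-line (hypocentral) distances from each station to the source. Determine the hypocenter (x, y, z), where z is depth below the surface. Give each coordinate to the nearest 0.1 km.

Each station gives a sphere (x−x_i)² + (y−y_i)² + z² = d_i² (stations at z=0).
Subtracting the A sphere from B and C: z² cancels, leaving linear equations in x and y:
37.8 x − 45.4 y = 366.97
-75.8 x − 234.8 y = -9468.30
Solving: x ≈ 41.896, y ≈ 26.800 km (keep extra digits for the depth step; rounded: 41.9, 26.8).
Then from the A sphere: z² = 72.85² − (x − 18.9)² − (y − 68.8)² with x = 41.896, y = 26.800, so z ≈ 54.903 ≈ 54.9 km.

x ≈ 41.9 km, y ≈ 26.8 km, depth ≈ 54.9 km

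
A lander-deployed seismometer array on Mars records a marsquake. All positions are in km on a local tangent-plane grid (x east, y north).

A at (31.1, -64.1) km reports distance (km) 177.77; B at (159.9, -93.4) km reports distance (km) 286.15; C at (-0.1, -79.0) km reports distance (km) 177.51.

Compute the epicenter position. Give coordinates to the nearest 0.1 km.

x ≈ -61.9 km, y ≈ 87.4 km

Circle about each station: (x − 31.1)² + (y + 64.1)² = 177.77²; (x − 159.9)² + (y + 93.4)² = 286.15²; (x + 0.1)² + (y + 79.0)² = 177.51².
Subtracting pairs of circle equations eliminates x²+y² and gives linear equations (the radical axes):
257.6 x − 58.6 y = -21064.10
-62.4 x − 29.8 y = 1257.36
Solving the 2×2 system: x ≈ -61.9, y ≈ 87.4 km.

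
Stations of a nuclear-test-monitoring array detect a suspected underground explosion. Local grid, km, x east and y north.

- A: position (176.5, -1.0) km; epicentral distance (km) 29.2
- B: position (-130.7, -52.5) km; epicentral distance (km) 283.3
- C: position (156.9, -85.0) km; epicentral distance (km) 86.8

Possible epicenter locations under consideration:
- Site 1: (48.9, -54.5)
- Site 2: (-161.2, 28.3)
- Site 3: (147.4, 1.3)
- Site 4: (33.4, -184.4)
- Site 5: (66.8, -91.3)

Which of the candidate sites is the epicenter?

For each candidate, compare |candidate − station| to the reported distance:
Site 1: residuals A 109.2, B 103.7, C 25.4 → max 109.2 km
Site 2: residuals A 309.8, B 196.9, C 250.9 → max 309.8 km
Site 3: residuals A 0.0, B 0.0, C 0.0 → max 0.0 km
Site 4: residuals A 203.4, B 72.8, C 71.7 → max 203.4 km
Site 5: residuals A 112.9, B 82.0, C 3.5 → max 112.9 km
Only Site 3 has all residuals ≈ 0.

Site 3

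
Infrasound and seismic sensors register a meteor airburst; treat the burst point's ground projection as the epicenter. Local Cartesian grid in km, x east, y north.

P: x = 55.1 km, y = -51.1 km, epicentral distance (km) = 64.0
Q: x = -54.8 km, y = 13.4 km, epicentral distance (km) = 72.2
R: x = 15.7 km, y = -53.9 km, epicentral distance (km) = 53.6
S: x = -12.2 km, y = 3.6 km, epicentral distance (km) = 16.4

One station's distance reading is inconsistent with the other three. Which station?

S

Solve using three stations at a time. Using P, Q, R (subtract circle equations pairwise → linear system) gives (x, y) ≈ (16.2, -0.2).
Distances from that point to each station vs reported:
  P: calculated 64.1 vs reported 64.0 → residual 0.1 km
  Q: calculated 72.3 vs reported 72.2 → residual 0.1 km
  R: calculated 53.7 vs reported 53.6 → residual 0.1 km
  S: calculated 28.6 vs reported 16.4 → residual 12.2 km
P, Q, R are mutually consistent (residuals ≈ 0); S is off by 12.2 km.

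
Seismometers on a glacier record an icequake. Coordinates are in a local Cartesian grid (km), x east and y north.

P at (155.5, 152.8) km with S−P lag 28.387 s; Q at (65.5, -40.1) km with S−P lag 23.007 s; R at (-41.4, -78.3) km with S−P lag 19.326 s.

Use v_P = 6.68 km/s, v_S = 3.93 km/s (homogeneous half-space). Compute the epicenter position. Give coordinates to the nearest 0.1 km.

Distance from S−P lag: d = Δt · v_P v_S / (v_P − v_S) = Δt · (6.68·3.93)/(6.68−3.93) ≈ 9.5463·Δt.
So d_P = 270.99, d_Q = 219.63, d_R = 184.49 km.
Circle about each station: (x − 155.5)² + (y − 152.8)² = 270.99²; (x − 65.5)² + (y + 40.1)² = 219.63²; (x + 41.4)² + (y + 78.3)² = 184.49².
Subtracting pairs of circle equations eliminates x²+y² and gives linear equations (the radical axes):
-180.0 x − 385.8 y = -16431.59
-393.8 x − 462.2 y = -284.22
Solving the 2×2 system: x ≈ -108.9, y ≈ 93.4 km.

x ≈ -108.9 km, y ≈ 93.4 km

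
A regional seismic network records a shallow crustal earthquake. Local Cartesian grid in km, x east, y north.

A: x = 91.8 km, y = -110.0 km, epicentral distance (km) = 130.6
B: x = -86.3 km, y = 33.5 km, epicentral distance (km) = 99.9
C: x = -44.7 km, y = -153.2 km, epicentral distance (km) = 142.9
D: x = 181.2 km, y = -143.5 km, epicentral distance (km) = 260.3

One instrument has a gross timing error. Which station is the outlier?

D

Solve using three stations at a time. Using A, B, C (subtract circle equations pairwise → linear system) gives (x, y) ≈ (-0.3, -17.4).
Distances from that point to each station vs reported:
  A: calculated 130.6 vs reported 130.6 → residual 0.0 km
  B: calculated 99.9 vs reported 99.9 → residual 0.0 km
  C: calculated 142.9 vs reported 142.9 → residual 0.0 km
  D: calculated 221.0 vs reported 260.3 → residual 39.3 km
A, B, C are mutually consistent (residuals ≈ 0); D is off by 39.3 km.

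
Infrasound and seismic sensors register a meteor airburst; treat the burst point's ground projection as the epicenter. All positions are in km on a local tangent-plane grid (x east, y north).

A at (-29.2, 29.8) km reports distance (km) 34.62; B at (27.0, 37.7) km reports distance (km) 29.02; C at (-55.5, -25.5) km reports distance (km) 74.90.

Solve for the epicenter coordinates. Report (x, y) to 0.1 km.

Circle about each station: (x + 29.2)² + (y − 29.8)² = 34.62²; (x − 27.0)² + (y − 37.7)² = 29.02²; (x + 55.5)² + (y + 25.5)² = 74.90².
Subtracting the A equation from the B and C equations removes the quadratic terms:
112.4 x + 15.8 y = 765.99
-52.6 x − 110.6 y = -2421.65
Solving the 2×2 system: x ≈ 4.0, y ≈ 20.0 km.
Check against A (with the unrounded x, y): √((x + 29.2)²+(y − 29.8)²) = 34.62 ≈ 34.62 km. ✓

x ≈ 4.0 km, y ≈ 20.0 km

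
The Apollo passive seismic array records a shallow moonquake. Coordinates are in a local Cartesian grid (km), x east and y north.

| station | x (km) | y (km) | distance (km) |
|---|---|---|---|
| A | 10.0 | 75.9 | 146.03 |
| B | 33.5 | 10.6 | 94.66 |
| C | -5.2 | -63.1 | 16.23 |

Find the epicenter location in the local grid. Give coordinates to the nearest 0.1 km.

Circle about each station: (x − 10.0)² + (y − 75.9)² = 146.03²; (x − 33.5)² + (y − 10.6)² = 94.66²; (x + 5.2)² + (y + 63.1)² = 16.23².
Subtracting pairs of circle equations eliminates x²+y² and gives linear equations (the radical axes):
47.0 x − 130.6 y = 7738.05
-30.4 x − 278.0 y = 19209.19
Solving the 2×2 system: x ≈ -21.0, y ≈ -66.8 km.

(-21.0, -66.8)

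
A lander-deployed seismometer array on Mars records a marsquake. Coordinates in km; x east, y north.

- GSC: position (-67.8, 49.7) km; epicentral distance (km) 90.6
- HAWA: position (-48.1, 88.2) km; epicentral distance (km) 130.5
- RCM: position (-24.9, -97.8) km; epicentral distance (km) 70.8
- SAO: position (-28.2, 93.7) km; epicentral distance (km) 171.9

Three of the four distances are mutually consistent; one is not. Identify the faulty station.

Solve using three stations at a time. Using GSC, HAWA, RCM (subtract circle equations pairwise → linear system) gives (x, y) ≈ (-67.1, -40.9).
Distances from that point to each station vs reported:
  GSC: calculated 90.6 vs reported 90.6 → residual 0.0 km
  HAWA: calculated 130.5 vs reported 130.5 → residual 0.0 km
  RCM: calculated 70.8 vs reported 70.8 → residual 0.0 km
  SAO: calculated 140.1 vs reported 171.9 → residual 31.8 km
GSC, HAWA, RCM are mutually consistent (residuals ≈ 0); SAO is off by 31.8 km.

SAO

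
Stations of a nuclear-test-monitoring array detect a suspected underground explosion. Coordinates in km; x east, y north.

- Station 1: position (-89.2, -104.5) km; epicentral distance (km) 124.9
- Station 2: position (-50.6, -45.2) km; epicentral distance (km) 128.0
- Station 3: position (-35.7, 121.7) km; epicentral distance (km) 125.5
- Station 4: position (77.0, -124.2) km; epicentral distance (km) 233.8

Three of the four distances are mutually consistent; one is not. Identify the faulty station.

Solve using three stations at a time. Using Station 1, Station 3, Station 4 (subtract circle equations pairwise → linear system) gives (x, y) ≈ (-107.8, 19.0).
Distances from that point to each station vs reported:
  Station 1: calculated 124.9 vs reported 124.9 → residual 0.0 km
  Station 2: calculated 86.0 vs reported 128.0 → residual 42.0 km
  Station 3: calculated 125.5 vs reported 125.5 → residual 0.0 km
  Station 4: calculated 233.8 vs reported 233.8 → residual 0.0 km
Station 1, Station 3, Station 4 are mutually consistent (residuals ≈ 0); Station 2 is off by 42.0 km.

Station 2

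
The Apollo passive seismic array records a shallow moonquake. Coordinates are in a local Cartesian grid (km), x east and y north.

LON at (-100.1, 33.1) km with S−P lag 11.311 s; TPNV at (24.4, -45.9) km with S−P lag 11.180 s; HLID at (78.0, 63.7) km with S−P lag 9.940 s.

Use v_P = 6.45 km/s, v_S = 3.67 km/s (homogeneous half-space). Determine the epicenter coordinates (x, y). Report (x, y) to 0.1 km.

Distance from S−P lag: d = Δt · v_P v_S / (v_P − v_S) = Δt · (6.45·3.67)/(6.45−3.67) ≈ 8.5149·Δt.
So d_LON = 96.31, d_TPNV = 95.20, d_HLID = 84.64 km.
Circle about each station: (x + 100.1)² + (y − 33.1)² = 96.31²; (x − 24.4)² + (y + 45.9)² = 95.20²; (x − 78.0)² + (y − 63.7)² = 84.64².
Subtracting pairs of circle equations eliminates x²+y² and gives linear equations (the radical axes):
249.0 x − 158.0 y = -8200.87
356.2 x + 61.2 y = 1137.76
Solving the 2×2 system: x ≈ -4.5, y ≈ 44.8 km.

(-4.5, 44.8)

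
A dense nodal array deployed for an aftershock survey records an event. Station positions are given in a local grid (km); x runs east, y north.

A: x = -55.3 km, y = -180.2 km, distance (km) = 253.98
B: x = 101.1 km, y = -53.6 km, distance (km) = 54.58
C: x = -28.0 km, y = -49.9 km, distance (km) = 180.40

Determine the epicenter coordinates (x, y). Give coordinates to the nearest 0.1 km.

Circle about each station: (x + 55.3)² + (y + 180.2)² = 253.98²; (x − 101.1)² + (y + 53.6)² = 54.58²; (x + 28.0)² + (y + 49.9)² = 180.40².
Subtracting pairs of circle equations eliminates x²+y² and gives linear equations (the radical axes):
312.8 x + 253.2 y = 39090.90
54.6 x + 260.6 y = -294.44
Solving the 2×2 system: x ≈ 151.6, y ≈ -32.9 km.
Check against A (with the unrounded x, y): √((x + 55.3)²+(y + 180.2)²) = 253.98 ≈ 253.98 km. ✓

x ≈ 151.6 km, y ≈ -32.9 km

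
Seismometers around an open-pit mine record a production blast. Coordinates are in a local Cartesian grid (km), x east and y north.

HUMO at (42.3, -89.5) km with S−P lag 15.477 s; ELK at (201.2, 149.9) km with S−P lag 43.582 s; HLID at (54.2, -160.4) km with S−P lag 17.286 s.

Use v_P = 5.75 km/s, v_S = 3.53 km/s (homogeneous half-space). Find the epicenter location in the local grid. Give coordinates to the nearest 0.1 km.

Distance from S−P lag: d = Δt · v_P v_S / (v_P − v_S) = Δt · (5.75·3.53)/(5.75−3.53) ≈ 9.1430·Δt.
So d_HUMO = 141.51, d_ELK = 398.47, d_HLID = 158.05 km.
Circle about each station: (x − 42.3)² + (y + 89.5)² = 141.51²; (x − 201.2)² + (y − 149.9)² = 398.47²; (x − 54.2)² + (y + 160.4)² = 158.05².
Subtracting the HUMO equation from the ELK and HLID equations removes the quadratic terms:
317.8 x + 478.8 y = -85601.35
23.8 x − 141.8 y = 13911.54
Solving the 2×2 system: x ≈ -97.0, y ≈ -114.4 km.

(-97.0, -114.4)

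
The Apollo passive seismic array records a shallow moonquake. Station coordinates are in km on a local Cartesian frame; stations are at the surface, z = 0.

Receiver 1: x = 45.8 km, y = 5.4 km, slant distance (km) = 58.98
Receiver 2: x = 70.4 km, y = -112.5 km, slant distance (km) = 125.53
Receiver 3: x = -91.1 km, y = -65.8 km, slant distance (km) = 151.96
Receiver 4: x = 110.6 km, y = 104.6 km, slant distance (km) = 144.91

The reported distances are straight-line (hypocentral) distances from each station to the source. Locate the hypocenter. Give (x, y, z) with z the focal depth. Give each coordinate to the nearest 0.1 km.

Each station gives a sphere (x−x_i)² + (y−y_i)² + z² = d_i² (stations at z=0).
Subtracting the Receiver 1 sphere from Receiver 2 and Receiver 3: z² cancels, leaving linear equations in x and y:
49.2 x − 235.8 y = 3206.47
-273.8 x − 142.4 y = -9111.15
Solving: x ≈ 36.399, y ≈ -6.004 km (keep extra digits for the depth step; rounded: 36.4, -6.0).
Then from the Receiver 1 sphere: z² = 58.98² − (x − 45.8)² − (y − 5.4)² with x = 36.399, y = -6.004, so z ≈ 57.098 ≈ 57.1 km.
Check against Receiver 4 (with the unrounded solution): distance 144.91 ≈ 144.91 km. ✓

x ≈ 36.4 km, y ≈ -6.0 km, depth ≈ 57.1 km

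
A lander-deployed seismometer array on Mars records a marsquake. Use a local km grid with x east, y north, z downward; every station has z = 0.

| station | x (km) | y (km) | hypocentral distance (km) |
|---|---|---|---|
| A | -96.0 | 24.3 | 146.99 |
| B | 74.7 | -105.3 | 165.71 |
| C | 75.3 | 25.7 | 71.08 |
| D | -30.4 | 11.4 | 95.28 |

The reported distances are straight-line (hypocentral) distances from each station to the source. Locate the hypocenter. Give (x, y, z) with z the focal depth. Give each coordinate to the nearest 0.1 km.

Each station gives a sphere (x−x_i)² + (y−y_i)² + z² = d_i² (stations at z=0).
Subtracting the A sphere from B and C: z² cancels, leaving linear equations in x and y:
341.4 x − 259.2 y = 1007.95
342.6 x + 2.8 y = 13077.78
Solving: x ≈ 37.797, y ≈ 45.895 km (keep extra digits for the depth step; rounded: 37.8, 45.9).
Then from the A sphere: z² = 146.99² − (x + 96.0)² − (y − 24.3)² with x = 37.797, y = 45.895, so z ≈ 56.904 ≈ 56.9 km.
Check against D (with the unrounded solution): distance 95.28 ≈ 95.28 km. ✓

x ≈ 37.8 km, y ≈ 45.9 km, depth ≈ 56.9 km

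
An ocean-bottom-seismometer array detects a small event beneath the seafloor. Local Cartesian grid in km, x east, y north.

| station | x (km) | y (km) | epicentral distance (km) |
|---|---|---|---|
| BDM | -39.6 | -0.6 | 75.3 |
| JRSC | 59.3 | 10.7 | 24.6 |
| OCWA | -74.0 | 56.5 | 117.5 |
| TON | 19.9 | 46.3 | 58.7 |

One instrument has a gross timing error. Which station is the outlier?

Solve using three stations at a time. Using BDM, JRSC, OCWA (subtract circle equations pairwise → linear system) gives (x, y) ≈ (34.7, 11.8).
Distances from that point to each station vs reported:
  BDM: calculated 75.3 vs reported 75.3 → residual 0.0 km
  JRSC: calculated 24.6 vs reported 24.6 → residual 0.0 km
  OCWA: calculated 117.5 vs reported 117.5 → residual 0.0 km
  TON: calculated 37.5 vs reported 58.7 → residual 21.2 km
BDM, JRSC, OCWA are mutually consistent (residuals ≈ 0); TON is off by 21.2 km.

TON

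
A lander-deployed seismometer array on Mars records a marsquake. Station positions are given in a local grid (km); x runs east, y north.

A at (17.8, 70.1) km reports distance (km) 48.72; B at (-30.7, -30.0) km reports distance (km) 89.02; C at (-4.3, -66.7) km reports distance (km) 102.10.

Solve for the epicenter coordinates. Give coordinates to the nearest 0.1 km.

Circle about each station: (x − 17.8)² + (y − 70.1)² = 48.72²; (x + 30.7)² + (y + 30.0)² = 89.02²; (x + 4.3)² + (y + 66.7)² = 102.10².
Subtracting pairs of circle equations eliminates x²+y² and gives linear equations (the radical axes):
-97.0 x − 200.2 y = -8939.28
-44.2 x − 273.6 y = -8814.24
Solving the 2×2 system: x ≈ 38.5, y ≈ 26.0 km.

(38.5, 26.0)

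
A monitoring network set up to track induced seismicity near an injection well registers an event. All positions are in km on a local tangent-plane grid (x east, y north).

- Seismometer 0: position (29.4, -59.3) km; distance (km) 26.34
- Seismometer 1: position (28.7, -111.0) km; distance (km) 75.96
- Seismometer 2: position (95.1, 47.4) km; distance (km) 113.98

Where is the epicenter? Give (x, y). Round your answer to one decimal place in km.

(17.3, -35.9)

Circle about each station: (x − 29.4)² + (y + 59.3)² = 26.34²; (x − 28.7)² + (y + 111.0)² = 75.96²; (x − 95.1)² + (y − 47.4)² = 113.98².
Subtracting the Seismometer 0 equation from the Seismometer 1 and Seismometer 2 equations removes the quadratic terms:
-1.4 x − 103.4 y = 3687.71
131.4 x + 213.4 y = -5387.72
Solving the 2×2 system: x ≈ 17.3, y ≈ -35.9 km.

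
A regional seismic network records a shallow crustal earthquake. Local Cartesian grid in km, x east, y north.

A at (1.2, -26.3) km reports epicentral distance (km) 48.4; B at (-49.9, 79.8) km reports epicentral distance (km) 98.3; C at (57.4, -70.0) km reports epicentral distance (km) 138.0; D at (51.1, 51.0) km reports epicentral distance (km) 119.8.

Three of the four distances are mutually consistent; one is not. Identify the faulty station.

Solve using three stations at a time. Using A, B, D (subtract circle equations pairwise → linear system) gives (x, y) ≈ (-46.5, -18.4).
Distances from that point to each station vs reported:
  A: calculated 48.4 vs reported 48.4 → residual 0.0 km
  B: calculated 98.3 vs reported 98.3 → residual 0.0 km
  C: calculated 116.0 vs reported 138.0 → residual 22.0 km
  D: calculated 119.8 vs reported 119.8 → residual 0.0 km
A, B, D are mutually consistent (residuals ≈ 0); C is off by 22.0 km.

C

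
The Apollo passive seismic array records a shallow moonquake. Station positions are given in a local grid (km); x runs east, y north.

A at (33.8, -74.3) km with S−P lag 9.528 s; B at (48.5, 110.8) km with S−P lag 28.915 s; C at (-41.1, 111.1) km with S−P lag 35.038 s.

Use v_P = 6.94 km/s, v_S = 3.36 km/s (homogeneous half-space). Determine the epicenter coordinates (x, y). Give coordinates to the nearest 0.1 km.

Distance from S−P lag: d = Δt · v_P v_S / (v_P − v_S) = Δt · (6.94·3.36)/(6.94−3.36) ≈ 6.5135·Δt.
So d_A = 62.06, d_B = 188.34, d_C = 228.22 km.
Circle about each station: (x − 33.8)² + (y + 74.3)² = 62.06²; (x − 48.5)² + (y − 110.8)² = 188.34²; (x + 41.1)² + (y − 111.1)² = 228.22².
Subtracting the A equation from the B and C equations removes the quadratic terms:
29.4 x + 370.2 y = -23654.55
-149.8 x + 370.8 y = -40863.43
Solving the 2×2 system: x ≈ 95.8, y ≈ -71.5 km.

95.8 km east, -71.5 km north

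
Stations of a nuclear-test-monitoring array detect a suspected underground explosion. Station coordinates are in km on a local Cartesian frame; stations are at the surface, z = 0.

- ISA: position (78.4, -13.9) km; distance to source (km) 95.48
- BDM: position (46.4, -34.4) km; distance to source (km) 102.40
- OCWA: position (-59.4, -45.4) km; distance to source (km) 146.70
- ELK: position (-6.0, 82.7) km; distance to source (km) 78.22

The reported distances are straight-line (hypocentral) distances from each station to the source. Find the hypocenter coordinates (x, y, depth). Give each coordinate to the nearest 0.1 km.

x ≈ 36.3 km, y ≈ 50.0 km, depth ≈ 57.1 km

Each station gives a sphere (x−x_i)² + (y−y_i)² + z² = d_i² (stations at z=0).
Subtracting the ISA sphere from BDM and OCWA: z² cancels, leaving linear equations in x and y:
-64.0 x − 41.0 y = -4372.78
-275.6 x − 63.0 y = -13154.71
Solving: x ≈ 36.306, y ≈ 49.980 km (keep extra digits for the depth step; rounded: 36.3, 50.0).
Then from the ISA sphere: z² = 95.48² − (x − 78.4)² − (y + 13.9)² with x = 36.306, y = 49.980, so z ≈ 57.130 ≈ 57.1 km.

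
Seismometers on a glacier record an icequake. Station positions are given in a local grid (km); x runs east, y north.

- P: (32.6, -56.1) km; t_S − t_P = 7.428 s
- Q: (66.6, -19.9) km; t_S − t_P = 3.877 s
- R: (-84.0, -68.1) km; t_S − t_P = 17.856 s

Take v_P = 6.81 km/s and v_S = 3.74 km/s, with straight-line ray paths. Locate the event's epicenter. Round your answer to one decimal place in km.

x ≈ 45.3 km, y ≈ 4.2 km

Distance from S−P lag: d = Δt · v_P v_S / (v_P − v_S) = Δt · (6.81·3.74)/(6.81−3.74) ≈ 8.2962·Δt.
So d_P = 61.62, d_Q = 32.16, d_R = 148.14 km.
Circle about each station: (x − 32.6)² + (y + 56.1)² = 61.62²; (x − 66.6)² + (y + 19.9)² = 32.16²; (x + 84.0)² + (y + 68.1)² = 148.14².
Subtracting pairs of circle equations eliminates x²+y² and gives linear equations (the radical axes):
68.0 x + 72.4 y = 3384.36
-233.2 x − 24.0 y = -10664.80
Solving the 2×2 system: x ≈ 45.3, y ≈ 4.2 km.
Check against P (with the unrounded x, y): √((x − 32.6)²+(y + 56.1)²) = 61.62 ≈ 61.62 km. ✓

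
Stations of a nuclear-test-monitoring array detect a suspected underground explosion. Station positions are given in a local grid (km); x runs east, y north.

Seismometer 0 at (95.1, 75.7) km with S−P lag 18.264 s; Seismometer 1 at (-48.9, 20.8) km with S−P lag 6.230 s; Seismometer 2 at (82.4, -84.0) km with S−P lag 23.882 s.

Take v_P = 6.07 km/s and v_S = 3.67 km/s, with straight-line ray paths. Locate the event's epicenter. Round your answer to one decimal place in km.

x ≈ -74.4 km, y ≈ 72.7 km

Distance from S−P lag: d = Δt · v_P v_S / (v_P − v_S) = Δt · (6.07·3.67)/(6.07−3.67) ≈ 9.2820·Δt.
So d_Seismometer 0 = 169.53, d_Seismometer 1 = 57.83, d_Seismometer 2 = 221.67 km.
Circle about each station: (x − 95.1)² + (y − 75.7)² = 169.53²; (x + 48.9)² + (y − 20.8)² = 57.83²; (x − 82.4)² + (y + 84.0)² = 221.67².
Subtracting the Seismometer 0 equation from the Seismometer 1 and Seismometer 2 equations removes the quadratic terms:
-288.0 x − 109.8 y = 13445.46
-25.4 x − 319.4 y = -21325.91
Solving the 2×2 system: x ≈ -74.4, y ≈ 72.7 km.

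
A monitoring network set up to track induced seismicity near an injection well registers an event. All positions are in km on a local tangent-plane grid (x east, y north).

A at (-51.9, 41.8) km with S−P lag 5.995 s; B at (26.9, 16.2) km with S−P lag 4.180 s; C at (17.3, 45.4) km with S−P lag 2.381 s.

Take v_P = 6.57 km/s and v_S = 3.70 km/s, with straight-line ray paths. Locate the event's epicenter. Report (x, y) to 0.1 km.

Distance from S−P lag: d = Δt · v_P v_S / (v_P − v_S) = Δt · (6.57·3.70)/(6.57−3.70) ≈ 8.4700·Δt.
So d_A = 50.78, d_B = 35.40, d_C = 20.17 km.
Circle about each station: (x + 51.9)² + (y − 41.8)² = 50.78²; (x − 26.9)² + (y − 16.2)² = 35.40²; (x − 17.3)² + (y − 45.4)² = 20.17².
Subtracting pairs of circle equations eliminates x²+y² and gives linear equations (the radical axes):
157.6 x − 51.2 y = -2129.35
138.4 x + 7.2 y = 91.38
Solving the 2×2 system: x ≈ -1.3, y ≈ 37.6 km.

x ≈ -1.3 km, y ≈ 37.6 km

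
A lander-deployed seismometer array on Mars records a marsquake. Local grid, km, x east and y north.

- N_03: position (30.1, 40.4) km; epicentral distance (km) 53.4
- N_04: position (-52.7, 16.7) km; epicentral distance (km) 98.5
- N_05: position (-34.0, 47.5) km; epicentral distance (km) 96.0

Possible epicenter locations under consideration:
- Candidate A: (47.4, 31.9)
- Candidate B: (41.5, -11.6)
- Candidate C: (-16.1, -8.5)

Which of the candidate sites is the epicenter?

For each candidate, compare |candidate − station| to the reported distance:
Candidate A: residuals N_03 34.1, N_04 2.7, N_05 13.1 → max 34.1 km
Candidate B: residuals N_03 0.2, N_04 0.1, N_05 0.1 → max 0.2 km
Candidate C: residuals N_03 13.9, N_04 54.1, N_05 37.2 → max 54.1 km
Only Candidate B has all residuals ≈ 0.

Candidate B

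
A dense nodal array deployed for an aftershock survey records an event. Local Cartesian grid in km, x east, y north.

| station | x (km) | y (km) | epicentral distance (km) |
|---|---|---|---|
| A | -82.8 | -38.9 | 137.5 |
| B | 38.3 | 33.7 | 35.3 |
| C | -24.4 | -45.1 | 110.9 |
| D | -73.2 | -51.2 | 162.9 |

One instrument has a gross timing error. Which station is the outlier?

D

Solve using three stations at a time. Using A, B, C (subtract circle equations pairwise → linear system) gives (x, y) ≈ (13.7, 59.1).
Distances from that point to each station vs reported:
  A: calculated 137.5 vs reported 137.5 → residual 0.0 km
  B: calculated 35.3 vs reported 35.3 → residual 0.0 km
  C: calculated 110.9 vs reported 110.9 → residual 0.0 km
  D: calculated 140.4 vs reported 162.9 → residual 22.5 km
A, B, C are mutually consistent (residuals ≈ 0); D is off by 22.5 km.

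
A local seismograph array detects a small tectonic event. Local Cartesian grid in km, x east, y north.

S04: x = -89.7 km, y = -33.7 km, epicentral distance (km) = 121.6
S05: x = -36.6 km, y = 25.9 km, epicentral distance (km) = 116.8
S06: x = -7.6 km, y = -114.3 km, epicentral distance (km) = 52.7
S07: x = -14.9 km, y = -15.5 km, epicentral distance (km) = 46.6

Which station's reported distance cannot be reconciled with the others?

Solve using three stations at a time. Using S04, S05, S06 (subtract circle equations pairwise → linear system) gives (x, y) ≈ (25.3, -73.1).
Distances from that point to each station vs reported:
  S04: calculated 121.6 vs reported 121.6 → residual 0.0 km
  S05: calculated 116.8 vs reported 116.8 → residual 0.0 km
  S06: calculated 52.7 vs reported 52.7 → residual 0.0 km
  S07: calculated 70.3 vs reported 46.6 → residual 23.7 km
S04, S05, S06 are mutually consistent (residuals ≈ 0); S07 is off by 23.7 km.

S07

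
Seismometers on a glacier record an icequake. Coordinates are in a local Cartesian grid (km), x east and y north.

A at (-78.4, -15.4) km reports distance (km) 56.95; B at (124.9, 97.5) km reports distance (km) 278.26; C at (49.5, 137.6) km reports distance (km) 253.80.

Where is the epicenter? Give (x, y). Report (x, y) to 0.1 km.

x ≈ -98.2 km, y ≈ -68.8 km

Circle about each station: (x + 78.4)² + (y + 15.4)² = 56.95²; (x − 124.9)² + (y − 97.5)² = 278.26²; (x − 49.5)² + (y − 137.6)² = 253.80².
Subtracting pairs of circle equations eliminates x²+y² and gives linear equations (the radical axes):
406.6 x + 225.8 y = -55462.79
255.8 x + 306.0 y = -46170.85
Solving the 2×2 system: x ≈ -98.2, y ≈ -68.8 km.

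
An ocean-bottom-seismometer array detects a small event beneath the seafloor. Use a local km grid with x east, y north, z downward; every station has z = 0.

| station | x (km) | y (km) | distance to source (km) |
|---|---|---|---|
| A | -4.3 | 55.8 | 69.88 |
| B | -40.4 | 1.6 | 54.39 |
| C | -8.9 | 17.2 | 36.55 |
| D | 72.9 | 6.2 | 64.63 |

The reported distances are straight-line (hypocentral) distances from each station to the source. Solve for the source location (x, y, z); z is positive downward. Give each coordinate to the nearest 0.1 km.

(11.5, -11.6, 9.5)

Each station gives a sphere (x−x_i)² + (y−y_i)² + z² = d_i² (stations at z=0).
Subtracting the A sphere from B and C: z² cancels, leaving linear equations in x and y:
-72.2 x − 108.4 y = 427.53
-9.2 x − 77.2 y = 790.23
Solving: x ≈ 11.506, y ≈ -11.607 km (keep extra digits for the depth step; rounded: 11.5, -11.6).
Then from the A sphere: z² = 69.88² − (x + 4.3)² − (y − 55.8)² with x = 11.506, y = -11.607, so z ≈ 9.470 ≈ 9.5 km.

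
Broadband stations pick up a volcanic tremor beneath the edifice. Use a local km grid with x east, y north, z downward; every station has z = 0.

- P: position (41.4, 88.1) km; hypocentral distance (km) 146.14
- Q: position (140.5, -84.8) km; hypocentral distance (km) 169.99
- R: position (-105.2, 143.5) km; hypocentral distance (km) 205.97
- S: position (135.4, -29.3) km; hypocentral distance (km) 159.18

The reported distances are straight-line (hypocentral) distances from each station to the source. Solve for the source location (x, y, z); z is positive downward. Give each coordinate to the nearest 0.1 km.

x ≈ -18.7 km, y ≈ -39.4 km, depth ≈ 38.6 km

Each station gives a sphere (x−x_i)² + (y−y_i)² + z² = d_i² (stations at z=0).
Subtracting the P sphere from Q and R: z² cancels, leaving linear equations in x and y:
198.2 x − 345.8 y = 9916.02
-293.2 x + 110.8 y = 1116.98
Solving: x ≈ -18.696, y ≈ -39.391 km (keep extra digits for the depth step; rounded: -18.7, -39.4).
Then from the P sphere: z² = 146.14² − (x − 41.4)² − (y − 88.1)² with x = -18.696, y = -39.391, so z ≈ 38.619 ≈ 38.6 km.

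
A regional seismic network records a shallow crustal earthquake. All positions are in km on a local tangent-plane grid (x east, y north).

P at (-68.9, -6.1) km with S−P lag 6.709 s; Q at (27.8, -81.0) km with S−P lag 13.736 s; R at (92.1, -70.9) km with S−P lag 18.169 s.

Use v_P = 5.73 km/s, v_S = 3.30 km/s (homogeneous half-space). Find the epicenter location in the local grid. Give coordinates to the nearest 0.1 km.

Distance from S−P lag: d = Δt · v_P v_S / (v_P − v_S) = Δt · (5.73·3.30)/(5.73−3.30) ≈ 7.7815·Δt.
So d_P = 52.21, d_Q = 106.89, d_R = 141.38 km.
Circle about each station: (x + 68.9)² + (y + 6.1)² = 52.21²; (x − 27.8)² + (y + 81.0)² = 106.89²; (x − 92.1)² + (y + 70.9)² = 141.38².
Subtracting the P equation from the Q and R equations removes the quadratic terms:
193.4 x − 149.8 y = -6150.17
322.0 x − 129.6 y = -8537.62
Solving the 2×2 system: x ≈ -20.8, y ≈ 14.2 km.

x ≈ -20.8 km, y ≈ 14.2 km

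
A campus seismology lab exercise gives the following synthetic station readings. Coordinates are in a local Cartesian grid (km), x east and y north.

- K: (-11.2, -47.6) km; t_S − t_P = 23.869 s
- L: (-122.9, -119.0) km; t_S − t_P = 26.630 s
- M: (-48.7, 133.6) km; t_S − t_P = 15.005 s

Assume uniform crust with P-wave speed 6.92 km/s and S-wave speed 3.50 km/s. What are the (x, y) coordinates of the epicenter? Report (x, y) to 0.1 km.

(-133.3, 69.3)

Distance from S−P lag: d = Δt · v_P v_S / (v_P − v_S) = Δt · (6.92·3.50)/(6.92−3.50) ≈ 7.0819·Δt.
So d_K = 169.04, d_L = 188.59, d_M = 106.26 km.
Circle about each station: (x + 11.2)² + (y + 47.6)² = 169.04²; (x + 122.9)² + (y + 119.0)² = 188.59²; (x + 48.7)² + (y − 133.6)² = 106.26².
Subtracting the K equation from the L and M equations removes the quadratic terms:
-223.4 x − 142.8 y = 19882.54
-75.0 x + 362.4 y = 35112.78
Solving the 2×2 system: x ≈ -133.3, y ≈ 69.3 km.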